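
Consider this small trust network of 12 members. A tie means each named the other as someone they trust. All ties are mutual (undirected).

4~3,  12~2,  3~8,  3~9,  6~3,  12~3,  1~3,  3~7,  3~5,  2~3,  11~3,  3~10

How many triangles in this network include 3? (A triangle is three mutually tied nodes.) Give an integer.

1

3's neighbors: 1, 2, 4, 5, 6, 7, 8, 9, 10, 11, and 12.
Neighbor pairs that are themselves tied: 3–2–12. Each forms one triangle with 3, for 1 in total.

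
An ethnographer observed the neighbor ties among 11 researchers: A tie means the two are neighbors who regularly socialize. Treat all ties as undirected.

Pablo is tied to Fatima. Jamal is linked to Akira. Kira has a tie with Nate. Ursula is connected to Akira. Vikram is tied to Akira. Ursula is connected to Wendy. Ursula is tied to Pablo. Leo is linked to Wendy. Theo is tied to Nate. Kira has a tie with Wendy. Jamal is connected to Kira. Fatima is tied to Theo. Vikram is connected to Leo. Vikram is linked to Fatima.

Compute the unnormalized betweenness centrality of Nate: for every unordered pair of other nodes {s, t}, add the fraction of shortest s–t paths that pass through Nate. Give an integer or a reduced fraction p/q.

Pairs whose geodesics pass through Nate — Theo–Kira: 1; Theo–Jamal: 1; Theo–Wendy: 1; Kira–Fatima: 1.
All other pairs contribute 0.
Summing the contributions gives betweenness(Nate) = 4.

4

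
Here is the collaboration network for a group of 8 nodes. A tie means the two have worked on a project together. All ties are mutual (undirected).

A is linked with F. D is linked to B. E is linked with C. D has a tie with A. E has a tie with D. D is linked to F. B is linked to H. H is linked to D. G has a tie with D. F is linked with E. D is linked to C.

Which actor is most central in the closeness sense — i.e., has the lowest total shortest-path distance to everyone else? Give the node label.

D

Farness (sum of distances to all others) for each node — A:12, B:12, C:12, D:7, E:11, F:11, G:13, H:12.
The smallest farness is 7, for D, so D has the highest closeness.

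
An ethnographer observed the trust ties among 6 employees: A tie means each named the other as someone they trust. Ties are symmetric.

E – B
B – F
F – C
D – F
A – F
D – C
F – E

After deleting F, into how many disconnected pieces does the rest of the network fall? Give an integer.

3

Without F, the remaining ties split the others into: {C, D}; {B, E}; {A}.
That's 3 separate components.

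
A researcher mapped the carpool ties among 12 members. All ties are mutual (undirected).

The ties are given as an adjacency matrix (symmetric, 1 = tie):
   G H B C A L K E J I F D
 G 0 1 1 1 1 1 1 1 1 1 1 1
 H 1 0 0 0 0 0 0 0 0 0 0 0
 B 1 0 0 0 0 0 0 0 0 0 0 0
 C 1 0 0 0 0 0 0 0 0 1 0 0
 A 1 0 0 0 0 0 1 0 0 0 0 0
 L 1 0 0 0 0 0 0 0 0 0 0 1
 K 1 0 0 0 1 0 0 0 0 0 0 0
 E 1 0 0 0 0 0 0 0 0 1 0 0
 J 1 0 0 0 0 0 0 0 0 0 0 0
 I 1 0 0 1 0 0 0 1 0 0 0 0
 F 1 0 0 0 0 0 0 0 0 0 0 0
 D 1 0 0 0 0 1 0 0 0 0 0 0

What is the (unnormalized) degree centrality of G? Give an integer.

G is directly tied to A, B, C, D, E, F, H, I, J, K, and L. That is 11 neighbors, so the degree of G is 11.

11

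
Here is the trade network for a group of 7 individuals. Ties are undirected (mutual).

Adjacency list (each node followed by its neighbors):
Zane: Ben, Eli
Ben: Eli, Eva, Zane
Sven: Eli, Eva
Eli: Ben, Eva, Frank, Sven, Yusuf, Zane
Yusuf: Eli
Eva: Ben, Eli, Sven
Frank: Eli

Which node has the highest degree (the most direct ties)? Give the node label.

Degrees — Ben:3, Eli:6, Eva:3, Frank:1, Sven:2, Yusuf:1, Zane:2.
The maximum is 6, attained only by Eli.

Eli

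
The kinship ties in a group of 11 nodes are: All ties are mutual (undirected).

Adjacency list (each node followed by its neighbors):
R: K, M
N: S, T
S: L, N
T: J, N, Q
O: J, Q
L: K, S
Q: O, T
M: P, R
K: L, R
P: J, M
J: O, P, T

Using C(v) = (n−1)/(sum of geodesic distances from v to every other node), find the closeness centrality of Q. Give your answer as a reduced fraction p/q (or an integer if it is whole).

1/3

Distances from Q: J:2, K:5, L:4, M:4, N:2, O:1, P:3, R:5, S:3, T:1. Sum = 30.
n = 11, so closeness = 10/30 = 1/3.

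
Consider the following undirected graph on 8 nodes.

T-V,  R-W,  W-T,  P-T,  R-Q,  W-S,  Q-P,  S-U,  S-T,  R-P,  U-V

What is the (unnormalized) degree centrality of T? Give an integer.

T is directly tied to P, S, V, and W. That is 4 neighbors, so the degree of T is 4.

4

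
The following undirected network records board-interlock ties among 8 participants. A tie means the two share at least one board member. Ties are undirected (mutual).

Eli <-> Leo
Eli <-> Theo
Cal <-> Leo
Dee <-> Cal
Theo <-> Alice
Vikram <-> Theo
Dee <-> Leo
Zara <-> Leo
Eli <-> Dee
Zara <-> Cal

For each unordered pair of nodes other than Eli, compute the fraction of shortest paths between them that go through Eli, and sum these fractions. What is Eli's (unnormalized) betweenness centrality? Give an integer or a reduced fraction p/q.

Pairs whose geodesics pass through Eli — Dee–Theo: 1; Dee–Alice: 1; Dee–Vikram: 1; Leo–Theo: 1; Leo–Alice: 1; Leo–Vikram: 1; Cal–Theo: 2/2; Cal–Alice: 2/2; Cal–Vikram: 2/2; Zara–Theo: 1; Zara–Alice: 1; Zara–Vikram: 1.
All other pairs contribute 0.
Summing the contributions gives betweenness(Eli) = 12.

12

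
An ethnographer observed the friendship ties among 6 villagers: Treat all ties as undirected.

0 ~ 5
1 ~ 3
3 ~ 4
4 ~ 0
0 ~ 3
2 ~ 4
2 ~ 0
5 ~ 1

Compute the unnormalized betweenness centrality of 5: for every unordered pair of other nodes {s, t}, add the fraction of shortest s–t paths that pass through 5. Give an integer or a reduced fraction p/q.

Pairs whose geodesics pass through 5 — 2–1: 1/3; 1–0: 1/2.
All other pairs contribute 0.
Summing the contributions gives betweenness(5) = 5/6.

5/6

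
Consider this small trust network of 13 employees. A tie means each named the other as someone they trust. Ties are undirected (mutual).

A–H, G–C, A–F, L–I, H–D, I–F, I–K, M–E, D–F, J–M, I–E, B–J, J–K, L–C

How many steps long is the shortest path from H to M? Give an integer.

5

One shortest route is H – A – F – I – E – M, which uses 5 edges, and at distance 4 from H we only reach {E, K, L}, which does not include M. So d(H,M) = 5.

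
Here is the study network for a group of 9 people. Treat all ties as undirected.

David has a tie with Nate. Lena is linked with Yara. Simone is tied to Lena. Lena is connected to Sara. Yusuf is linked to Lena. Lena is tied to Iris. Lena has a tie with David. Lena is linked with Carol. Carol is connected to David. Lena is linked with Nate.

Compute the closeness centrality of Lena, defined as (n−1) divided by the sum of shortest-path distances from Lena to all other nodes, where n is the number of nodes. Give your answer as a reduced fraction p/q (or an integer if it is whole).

1

Distances from Lena: Carol:1, David:1, Iris:1, Nate:1, Sara:1, Simone:1, Yara:1, Yusuf:1. Sum = 8.
n = 9, so closeness = 8/8 = 1.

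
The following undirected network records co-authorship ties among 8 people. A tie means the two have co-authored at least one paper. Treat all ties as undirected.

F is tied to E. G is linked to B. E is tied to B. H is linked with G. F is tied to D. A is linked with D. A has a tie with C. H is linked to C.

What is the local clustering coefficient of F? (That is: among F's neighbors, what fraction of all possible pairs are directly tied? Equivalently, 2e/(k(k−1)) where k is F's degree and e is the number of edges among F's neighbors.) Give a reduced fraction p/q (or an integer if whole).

0

F's neighbors: D and E (k = 2).
Possible neighbor pairs: C(2,2) = 1. Edges among them: none → e = 0.
Clustering(F) = 0/1.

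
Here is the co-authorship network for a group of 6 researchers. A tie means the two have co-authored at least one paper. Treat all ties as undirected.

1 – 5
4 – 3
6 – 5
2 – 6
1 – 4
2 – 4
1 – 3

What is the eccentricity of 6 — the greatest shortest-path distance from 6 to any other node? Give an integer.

3

Distances from 6: 1:2, 2:1, 3:3, 4:2, 5:1.
The largest is 3 (to 3), so the eccentricity of 6 is 3.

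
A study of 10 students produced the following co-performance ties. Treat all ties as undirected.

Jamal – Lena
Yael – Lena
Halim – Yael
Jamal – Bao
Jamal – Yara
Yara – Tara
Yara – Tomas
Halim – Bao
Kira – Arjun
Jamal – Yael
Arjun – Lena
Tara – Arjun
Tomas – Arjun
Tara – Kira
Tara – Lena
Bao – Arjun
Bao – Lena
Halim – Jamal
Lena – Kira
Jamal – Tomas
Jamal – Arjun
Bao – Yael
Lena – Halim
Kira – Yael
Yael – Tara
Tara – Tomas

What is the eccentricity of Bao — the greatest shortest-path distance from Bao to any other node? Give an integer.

2

Distances from Bao: Arjun:1, Halim:1, Jamal:1, Kira:2, Lena:1, Tara:2, Tomas:2, Yael:1, Yara:2.
The largest is 2 (to Kira, Tara, Tomas, and Yara), so the eccentricity of Bao is 2.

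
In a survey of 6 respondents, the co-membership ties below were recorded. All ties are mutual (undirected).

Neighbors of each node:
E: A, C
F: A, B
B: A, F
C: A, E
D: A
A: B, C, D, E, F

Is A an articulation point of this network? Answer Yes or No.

Yes

Removing A leaves {B and F} with no path to {C and E}, so the network splits into 3 components. A is a cut vertex.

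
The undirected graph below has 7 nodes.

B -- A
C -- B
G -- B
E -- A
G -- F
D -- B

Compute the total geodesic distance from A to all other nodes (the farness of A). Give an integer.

Distances from A: B:1, C:2, D:2, E:1, F:3, G:2.
Sum = 1 + 2 + 2 + 1 + 3 + 2 = 11.

11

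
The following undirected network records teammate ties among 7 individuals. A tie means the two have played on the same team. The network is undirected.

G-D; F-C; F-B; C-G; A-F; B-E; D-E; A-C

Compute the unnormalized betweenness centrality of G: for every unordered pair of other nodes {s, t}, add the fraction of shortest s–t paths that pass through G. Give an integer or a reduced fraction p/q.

3

Pairs whose geodesics pass through G — A–D: 1; D–F: 1/2; D–C: 1; E–C: 1/2.
All other pairs contribute 0.
Summing the contributions gives betweenness(G) = 3.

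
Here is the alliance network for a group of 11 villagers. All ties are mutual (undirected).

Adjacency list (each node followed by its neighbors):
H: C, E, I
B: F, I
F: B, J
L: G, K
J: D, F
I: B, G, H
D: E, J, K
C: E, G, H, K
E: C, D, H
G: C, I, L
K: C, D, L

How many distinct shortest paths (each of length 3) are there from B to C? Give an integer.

2

The shortest distance is 3. The length-3 paths are: B–I–G–C; B–I–H–C.
That gives 2 distinct shortest paths.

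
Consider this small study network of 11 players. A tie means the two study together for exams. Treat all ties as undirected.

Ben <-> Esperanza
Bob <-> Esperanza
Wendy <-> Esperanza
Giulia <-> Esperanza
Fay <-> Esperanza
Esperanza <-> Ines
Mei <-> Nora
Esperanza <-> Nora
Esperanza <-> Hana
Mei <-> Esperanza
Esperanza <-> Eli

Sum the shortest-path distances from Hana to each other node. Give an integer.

19

Distances from Hana: Ben:2, Bob:2, Eli:2, Esperanza:1, Fay:2, Giulia:2, Ines:2, Mei:2, Nora:2, Wendy:2.
Sum = 2 + 2 + 2 + 1 + 2 + 2 + 2 + 2 + 2 + 2 = 19.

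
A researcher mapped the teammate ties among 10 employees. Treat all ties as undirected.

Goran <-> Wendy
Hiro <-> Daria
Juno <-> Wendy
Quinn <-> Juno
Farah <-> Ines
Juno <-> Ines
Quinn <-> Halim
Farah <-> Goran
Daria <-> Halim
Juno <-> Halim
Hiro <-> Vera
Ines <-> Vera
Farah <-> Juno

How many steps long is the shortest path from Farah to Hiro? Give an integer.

3

One shortest route is Farah – Ines – Vera – Hiro, which uses 3 edges, and at distance 2 from Farah we only reach {Halim, Quinn, Vera, Wendy}, which does not include Hiro. So d(Farah,Hiro) = 3.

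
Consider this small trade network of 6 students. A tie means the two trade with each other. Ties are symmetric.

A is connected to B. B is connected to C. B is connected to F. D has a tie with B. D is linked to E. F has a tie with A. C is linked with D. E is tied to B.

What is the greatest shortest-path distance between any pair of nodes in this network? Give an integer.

Eccentricity of each node (its greatest distance to any other): A:2, B:1, C:2, D:2, E:2, F:2.
The maximum eccentricity is 2, realized for instance by the pair F–E via F – B – E. So the diameter is 2.

2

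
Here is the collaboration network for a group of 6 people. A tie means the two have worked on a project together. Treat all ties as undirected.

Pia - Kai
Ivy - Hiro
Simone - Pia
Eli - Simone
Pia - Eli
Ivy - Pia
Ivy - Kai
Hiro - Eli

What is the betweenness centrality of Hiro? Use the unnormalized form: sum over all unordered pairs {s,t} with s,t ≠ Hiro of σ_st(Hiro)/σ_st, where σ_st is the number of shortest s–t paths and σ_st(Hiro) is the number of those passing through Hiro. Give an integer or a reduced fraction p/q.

Pairs whose geodesics pass through Hiro — Eli–Ivy: 1/2.
All other pairs contribute 0.
Summing the contributions gives betweenness(Hiro) = 1/2.

1/2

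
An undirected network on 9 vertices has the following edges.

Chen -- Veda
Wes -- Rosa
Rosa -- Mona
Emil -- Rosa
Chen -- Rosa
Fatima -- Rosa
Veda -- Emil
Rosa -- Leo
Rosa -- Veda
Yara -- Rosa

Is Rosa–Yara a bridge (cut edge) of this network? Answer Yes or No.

Without the Rosa–Yara edge there is no alternate route between Rosa and Yara, so the network disconnects. It is a bridge.

Yes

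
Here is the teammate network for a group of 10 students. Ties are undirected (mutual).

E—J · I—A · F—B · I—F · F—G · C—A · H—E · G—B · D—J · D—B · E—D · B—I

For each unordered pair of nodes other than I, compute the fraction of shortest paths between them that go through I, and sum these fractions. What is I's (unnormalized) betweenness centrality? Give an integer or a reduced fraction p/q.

14

Pairs whose geodesics pass through I — C–G: 2/2; C–F: 1; C–B: 1; C–H: 1; C–J: 1; C–E: 1; C–D: 1; G–A: 2/2; A–F: 1; A–B: 1; A–H: 1; A–J: 1; A–E: 1; A–D: 1.
All other pairs contribute 0.
Summing the contributions gives betweenness(I) = 14.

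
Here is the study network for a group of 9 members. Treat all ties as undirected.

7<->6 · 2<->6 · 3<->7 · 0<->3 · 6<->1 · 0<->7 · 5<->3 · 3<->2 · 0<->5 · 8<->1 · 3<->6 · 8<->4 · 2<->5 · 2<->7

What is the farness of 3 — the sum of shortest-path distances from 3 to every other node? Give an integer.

14

Distances from 3: 0:1, 1:2, 2:1, 4:4, 5:1, 6:1, 7:1, 8:3.
Sum = 1 + 2 + 1 + 4 + 1 + 1 + 1 + 3 = 14.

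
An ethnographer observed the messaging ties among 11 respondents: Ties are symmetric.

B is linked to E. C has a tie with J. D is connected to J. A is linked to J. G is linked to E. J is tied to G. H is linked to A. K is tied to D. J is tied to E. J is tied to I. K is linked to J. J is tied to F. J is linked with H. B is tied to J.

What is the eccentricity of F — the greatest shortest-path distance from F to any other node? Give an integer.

2

Distances from F: A:2, B:2, C:2, D:2, E:2, G:2, H:2, I:2, J:1, K:2.
The largest is 2 (to I, E, C, K, G, B, A, H, and D), so the eccentricity of F is 2.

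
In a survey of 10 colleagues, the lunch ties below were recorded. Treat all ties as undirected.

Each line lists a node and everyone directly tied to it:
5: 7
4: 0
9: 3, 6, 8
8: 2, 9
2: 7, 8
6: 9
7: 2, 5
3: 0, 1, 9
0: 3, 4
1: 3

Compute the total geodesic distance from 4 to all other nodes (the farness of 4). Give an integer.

Distances from 4: 0:1, 1:3, 2:5, 3:2, 5:7, 6:4, 7:6, 8:4, 9:3.
Sum = 1 + 3 + 5 + 2 + 7 + 4 + 6 + 4 + 3 = 35.

35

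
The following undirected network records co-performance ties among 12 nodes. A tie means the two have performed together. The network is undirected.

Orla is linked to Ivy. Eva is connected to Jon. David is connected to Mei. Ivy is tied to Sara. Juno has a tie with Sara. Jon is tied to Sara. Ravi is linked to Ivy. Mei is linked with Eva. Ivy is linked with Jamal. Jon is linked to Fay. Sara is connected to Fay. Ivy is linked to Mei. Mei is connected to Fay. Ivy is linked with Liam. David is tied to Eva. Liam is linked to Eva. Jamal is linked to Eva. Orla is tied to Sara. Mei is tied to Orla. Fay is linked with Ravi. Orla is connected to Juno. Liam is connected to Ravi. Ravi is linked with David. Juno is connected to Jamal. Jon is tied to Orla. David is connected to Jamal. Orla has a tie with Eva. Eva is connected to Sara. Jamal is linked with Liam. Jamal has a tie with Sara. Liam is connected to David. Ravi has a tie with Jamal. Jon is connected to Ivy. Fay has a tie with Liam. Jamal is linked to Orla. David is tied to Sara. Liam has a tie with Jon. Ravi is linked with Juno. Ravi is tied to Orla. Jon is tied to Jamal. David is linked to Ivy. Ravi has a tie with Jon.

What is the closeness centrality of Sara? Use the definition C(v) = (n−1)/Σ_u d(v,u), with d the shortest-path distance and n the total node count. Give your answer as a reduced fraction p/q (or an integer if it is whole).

Distances from Sara: David:1, Eva:1, Fay:1, Ivy:1, Jamal:1, Jon:1, Juno:1, Liam:2, Mei:2, Orla:1, Ravi:2. Sum = 14.
n = 12, so closeness = 11/14.

11/14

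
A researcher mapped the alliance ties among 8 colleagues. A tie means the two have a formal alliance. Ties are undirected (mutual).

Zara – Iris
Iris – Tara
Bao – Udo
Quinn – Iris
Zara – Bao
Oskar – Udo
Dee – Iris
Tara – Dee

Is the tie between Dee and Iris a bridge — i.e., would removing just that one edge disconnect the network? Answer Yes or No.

Even without that edge, Dee still reaches Iris via Dee – Tara – Iris, so the network stays connected. Not a bridge.

No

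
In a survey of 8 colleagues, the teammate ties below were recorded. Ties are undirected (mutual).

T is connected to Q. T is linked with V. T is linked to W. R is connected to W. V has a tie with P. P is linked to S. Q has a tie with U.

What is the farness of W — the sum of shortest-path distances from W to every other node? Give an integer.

Distances from W: P:3, Q:2, R:1, S:4, T:1, U:3, V:2.
Sum = 3 + 2 + 1 + 4 + 1 + 3 + 2 = 16.

16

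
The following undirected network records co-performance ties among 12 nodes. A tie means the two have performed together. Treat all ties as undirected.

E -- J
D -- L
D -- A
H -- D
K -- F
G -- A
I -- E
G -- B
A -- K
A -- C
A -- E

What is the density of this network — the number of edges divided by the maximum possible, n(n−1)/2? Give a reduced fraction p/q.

1/6

There are 11 edges and 12 nodes, so the maximum possible is C(12,2) = 66.
Density = 11/66 = 1/6.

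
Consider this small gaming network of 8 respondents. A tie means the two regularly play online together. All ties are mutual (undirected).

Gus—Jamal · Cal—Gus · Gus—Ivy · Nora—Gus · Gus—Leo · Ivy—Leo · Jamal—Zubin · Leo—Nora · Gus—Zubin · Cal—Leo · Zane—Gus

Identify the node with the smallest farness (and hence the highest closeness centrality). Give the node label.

Farness (sum of distances to all others) for each node — Cal:12, Gus:7, Ivy:12, Jamal:12, Leo:10, Nora:12, Zane:13, Zubin:12.
The smallest farness is 7, for Gus, so Gus has the highest closeness.

Gus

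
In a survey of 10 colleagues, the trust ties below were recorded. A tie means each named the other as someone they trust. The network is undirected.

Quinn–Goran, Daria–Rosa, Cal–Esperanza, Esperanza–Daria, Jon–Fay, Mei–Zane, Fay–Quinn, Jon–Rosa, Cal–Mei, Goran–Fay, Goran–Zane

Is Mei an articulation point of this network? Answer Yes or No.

No

Even without Mei, every remaining node can still reach every other (the residual graph is connected), so Mei is not a cut vertex.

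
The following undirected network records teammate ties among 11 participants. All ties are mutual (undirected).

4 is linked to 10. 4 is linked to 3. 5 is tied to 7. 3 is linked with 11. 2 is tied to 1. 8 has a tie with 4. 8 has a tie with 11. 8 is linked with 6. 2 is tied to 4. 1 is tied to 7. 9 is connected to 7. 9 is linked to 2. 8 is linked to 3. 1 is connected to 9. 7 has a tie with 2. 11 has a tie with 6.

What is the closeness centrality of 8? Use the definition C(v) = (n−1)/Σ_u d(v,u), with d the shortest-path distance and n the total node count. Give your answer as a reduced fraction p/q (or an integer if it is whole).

10/21

Distances from 8: 1:3, 2:2, 3:1, 4:1, 5:4, 6:1, 7:3, 9:3, 10:2, 11:1. Sum = 21.
n = 11, so closeness = 10/21.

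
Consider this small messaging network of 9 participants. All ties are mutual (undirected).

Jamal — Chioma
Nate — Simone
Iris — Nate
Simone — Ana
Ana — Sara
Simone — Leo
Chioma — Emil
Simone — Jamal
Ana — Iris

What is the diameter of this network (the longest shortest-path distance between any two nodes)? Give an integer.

5

Eccentricity of each node (its greatest distance to any other): Ana:4, Chioma:4, Emil:5, Iris:5, Jamal:3, Leo:4, Nate:4, Sara:5, Simone:3.
The maximum eccentricity is 5, realized for instance by the pair Sara–Emil via Sara – Ana – Simone – Jamal – Chioma – Emil. So the diameter is 5.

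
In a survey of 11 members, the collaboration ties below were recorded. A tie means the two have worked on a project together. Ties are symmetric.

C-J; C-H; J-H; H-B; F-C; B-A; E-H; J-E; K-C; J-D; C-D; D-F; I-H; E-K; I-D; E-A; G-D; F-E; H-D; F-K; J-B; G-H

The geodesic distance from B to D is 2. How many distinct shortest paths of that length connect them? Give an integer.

The shortest distance is 2. The length-2 paths are: B–J–D; B–H–D.
That gives 2 distinct shortest paths.

2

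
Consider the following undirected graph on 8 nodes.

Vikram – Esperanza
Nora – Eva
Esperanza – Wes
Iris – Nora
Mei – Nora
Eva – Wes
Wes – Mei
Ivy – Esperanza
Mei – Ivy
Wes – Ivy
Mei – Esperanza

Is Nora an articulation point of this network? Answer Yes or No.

Yes

Removing Nora leaves {Esperanza, Eva, Ivy, Mei, Vikram, and Wes} with no path to {Iris}, so the network splits into 2 components. Nora is a cut vertex.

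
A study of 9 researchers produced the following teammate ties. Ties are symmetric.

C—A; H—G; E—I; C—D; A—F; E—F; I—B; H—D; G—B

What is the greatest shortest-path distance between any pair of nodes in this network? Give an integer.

Eccentricity of each node (its greatest distance to any other): A:4, B:4, C:4, D:4, E:4, F:4, G:4, H:4, I:4.
The maximum eccentricity is 4, realized for instance by the pair C–B via C – D – H – G – B. So the diameter is 4.

4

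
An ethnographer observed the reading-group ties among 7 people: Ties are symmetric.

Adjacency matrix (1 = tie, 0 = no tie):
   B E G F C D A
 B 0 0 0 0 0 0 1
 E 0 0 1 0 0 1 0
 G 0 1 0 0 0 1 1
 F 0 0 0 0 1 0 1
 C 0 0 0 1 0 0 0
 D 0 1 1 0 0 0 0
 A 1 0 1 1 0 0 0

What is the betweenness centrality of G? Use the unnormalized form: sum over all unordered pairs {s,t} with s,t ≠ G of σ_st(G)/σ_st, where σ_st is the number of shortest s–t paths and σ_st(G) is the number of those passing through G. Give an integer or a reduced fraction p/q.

Pairs whose geodesics pass through G — B–E: 1; B–D: 1; E–F: 1; E–C: 1; E–A: 1; F–D: 1; C–D: 1; D–A: 1.
All other pairs contribute 0.
Summing the contributions gives betweenness(G) = 8.

8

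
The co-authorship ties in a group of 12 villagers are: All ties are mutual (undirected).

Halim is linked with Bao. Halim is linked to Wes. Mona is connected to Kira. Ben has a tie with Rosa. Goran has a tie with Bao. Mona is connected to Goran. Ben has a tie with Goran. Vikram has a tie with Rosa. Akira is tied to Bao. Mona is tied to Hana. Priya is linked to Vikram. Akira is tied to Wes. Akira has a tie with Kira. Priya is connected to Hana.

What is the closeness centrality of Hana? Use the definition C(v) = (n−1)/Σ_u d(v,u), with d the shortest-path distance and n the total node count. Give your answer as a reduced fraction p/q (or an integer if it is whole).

11/28

Distances from Hana: Akira:3, Bao:3, Ben:3, Goran:2, Halim:4, Kira:2, Mona:1, Priya:1, Rosa:3, Vikram:2, Wes:4. Sum = 28.
n = 12, so closeness = 11/28.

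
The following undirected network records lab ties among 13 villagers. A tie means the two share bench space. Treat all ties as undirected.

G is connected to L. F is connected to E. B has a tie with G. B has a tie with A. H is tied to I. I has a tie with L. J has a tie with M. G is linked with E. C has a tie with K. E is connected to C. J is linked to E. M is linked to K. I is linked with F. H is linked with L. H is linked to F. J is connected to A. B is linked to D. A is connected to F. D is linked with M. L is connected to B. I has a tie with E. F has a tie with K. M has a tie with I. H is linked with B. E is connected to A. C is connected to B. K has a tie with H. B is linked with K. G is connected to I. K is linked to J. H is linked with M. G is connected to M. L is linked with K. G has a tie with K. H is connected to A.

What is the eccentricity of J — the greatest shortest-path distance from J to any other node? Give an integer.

Distances from J: A:1, B:2, C:2, D:2, E:1, F:2, G:2, H:2, I:2, K:1, L:2, M:1.
The largest is 2 (to F, B, H, I, D, G, C, and L), so the eccentricity of J is 2.

2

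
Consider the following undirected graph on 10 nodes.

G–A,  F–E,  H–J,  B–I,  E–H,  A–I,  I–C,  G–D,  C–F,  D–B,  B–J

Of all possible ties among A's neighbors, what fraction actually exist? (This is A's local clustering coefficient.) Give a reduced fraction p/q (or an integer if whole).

A's neighbors: G and I (k = 2).
Possible neighbor pairs: C(2,2) = 1. Edges among them: none → e = 0.
Clustering(A) = 0/1.

0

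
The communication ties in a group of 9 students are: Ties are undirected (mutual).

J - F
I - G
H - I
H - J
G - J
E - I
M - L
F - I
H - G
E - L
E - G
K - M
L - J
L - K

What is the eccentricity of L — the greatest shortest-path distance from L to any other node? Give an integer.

Distances from L: E:1, F:2, G:2, H:2, I:2, J:1, K:1, M:1.
The largest is 2 (to I, G, H, and F), so the eccentricity of L is 2.

2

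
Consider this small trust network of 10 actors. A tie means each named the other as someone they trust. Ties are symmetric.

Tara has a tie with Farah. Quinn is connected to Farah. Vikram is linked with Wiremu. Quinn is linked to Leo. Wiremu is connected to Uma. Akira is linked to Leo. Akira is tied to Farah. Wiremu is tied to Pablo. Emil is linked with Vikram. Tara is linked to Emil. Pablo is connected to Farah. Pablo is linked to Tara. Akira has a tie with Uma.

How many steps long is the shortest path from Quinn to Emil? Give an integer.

3

One shortest route is Quinn – Farah – Tara – Emil, which uses 3 edges, and at distance 2 from Quinn we only reach {Akira, Pablo, Tara}, which does not include Emil. So d(Quinn,Emil) = 3.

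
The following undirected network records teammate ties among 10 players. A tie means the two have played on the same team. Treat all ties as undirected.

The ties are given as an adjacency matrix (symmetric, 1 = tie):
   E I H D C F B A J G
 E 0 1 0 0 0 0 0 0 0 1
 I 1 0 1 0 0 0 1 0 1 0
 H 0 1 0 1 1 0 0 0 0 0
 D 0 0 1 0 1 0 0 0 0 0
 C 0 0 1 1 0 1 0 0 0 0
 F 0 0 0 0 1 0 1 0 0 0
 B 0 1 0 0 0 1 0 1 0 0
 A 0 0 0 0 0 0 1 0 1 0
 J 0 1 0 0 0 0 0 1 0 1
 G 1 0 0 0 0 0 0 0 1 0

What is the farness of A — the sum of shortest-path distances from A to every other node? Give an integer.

21

Distances from A: B:1, C:3, D:4, E:3, F:2, G:2, H:3, I:2, J:1.
Sum = 1 + 3 + 4 + 3 + 2 + 2 + 3 + 2 + 1 = 21.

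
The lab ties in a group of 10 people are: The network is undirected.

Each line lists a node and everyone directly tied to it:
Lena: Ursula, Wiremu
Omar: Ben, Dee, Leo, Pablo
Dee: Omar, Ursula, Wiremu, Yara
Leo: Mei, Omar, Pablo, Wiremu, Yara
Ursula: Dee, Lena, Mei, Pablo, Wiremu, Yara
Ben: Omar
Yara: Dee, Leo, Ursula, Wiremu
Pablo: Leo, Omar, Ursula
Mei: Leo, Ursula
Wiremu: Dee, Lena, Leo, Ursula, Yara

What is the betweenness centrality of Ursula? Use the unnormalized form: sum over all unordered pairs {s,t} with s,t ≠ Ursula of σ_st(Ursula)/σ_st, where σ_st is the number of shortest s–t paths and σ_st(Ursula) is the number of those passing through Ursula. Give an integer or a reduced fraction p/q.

Pairs whose geodesics pass through Ursula — Ben–Lena: 2/4; Lena–Yara: 1/2; Lena–Dee: 1/2; Lena–Mei: 1; Lena–Pablo: 1; Lena–Omar: 2/4; Yara–Mei: 1/2; Yara–Pablo: 1/2; Wiremu–Mei: 1/2; Wiremu–Pablo: 1/2; Dee–Mei: 1; Dee–Pablo: 1/2; Mei–Pablo: 1/2.
All other pairs contribute 0.
Summing the contributions gives betweenness(Ursula) = 8.

8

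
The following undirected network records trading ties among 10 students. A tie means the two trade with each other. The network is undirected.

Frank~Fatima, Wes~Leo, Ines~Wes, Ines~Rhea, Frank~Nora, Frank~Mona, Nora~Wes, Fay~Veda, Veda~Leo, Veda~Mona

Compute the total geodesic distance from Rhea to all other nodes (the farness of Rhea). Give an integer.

32

Distances from Rhea: Fatima:5, Fay:5, Frank:4, Ines:1, Leo:3, Mona:5, Nora:3, Veda:4, Wes:2.
Sum = 5 + 5 + 4 + 1 + 3 + 5 + 3 + 4 + 2 = 32.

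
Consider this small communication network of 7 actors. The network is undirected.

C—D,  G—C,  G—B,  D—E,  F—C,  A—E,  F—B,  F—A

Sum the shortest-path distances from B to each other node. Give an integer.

12

Distances from B: A:2, C:2, D:3, E:3, F:1, G:1.
Sum = 2 + 2 + 3 + 3 + 1 + 1 = 12.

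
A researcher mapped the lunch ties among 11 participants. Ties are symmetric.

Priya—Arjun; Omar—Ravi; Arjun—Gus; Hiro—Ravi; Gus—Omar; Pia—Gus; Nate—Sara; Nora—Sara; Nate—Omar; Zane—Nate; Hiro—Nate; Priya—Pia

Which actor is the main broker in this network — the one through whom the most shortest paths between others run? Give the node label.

Unnormalized betweenness of each node: Arjun:4, Gus:43/2, Hiro:2, Nate:51/2, Nora:0, Omar:26, Pia:4, Priya:1/2, Ravi:5/2, Sara:9, Zane:0.
Omar has the largest value, 26, making it the main broker — the node through which the most shortest paths run.

Omar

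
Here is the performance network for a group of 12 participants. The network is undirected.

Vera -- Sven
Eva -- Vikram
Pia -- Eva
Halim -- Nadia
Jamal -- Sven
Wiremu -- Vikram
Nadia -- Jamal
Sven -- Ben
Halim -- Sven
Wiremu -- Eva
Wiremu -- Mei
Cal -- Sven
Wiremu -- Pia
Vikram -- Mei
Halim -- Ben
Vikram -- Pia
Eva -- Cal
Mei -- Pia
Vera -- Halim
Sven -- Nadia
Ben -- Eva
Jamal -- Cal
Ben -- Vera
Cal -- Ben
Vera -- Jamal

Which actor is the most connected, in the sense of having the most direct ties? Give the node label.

Degrees — Ben:5, Cal:4, Eva:5, Halim:4, Jamal:4, Mei:3, Nadia:3, Pia:4, Sven:6, Vera:4, Vikram:4, Wiremu:4.
The maximum is 6, attained only by Sven.

Sven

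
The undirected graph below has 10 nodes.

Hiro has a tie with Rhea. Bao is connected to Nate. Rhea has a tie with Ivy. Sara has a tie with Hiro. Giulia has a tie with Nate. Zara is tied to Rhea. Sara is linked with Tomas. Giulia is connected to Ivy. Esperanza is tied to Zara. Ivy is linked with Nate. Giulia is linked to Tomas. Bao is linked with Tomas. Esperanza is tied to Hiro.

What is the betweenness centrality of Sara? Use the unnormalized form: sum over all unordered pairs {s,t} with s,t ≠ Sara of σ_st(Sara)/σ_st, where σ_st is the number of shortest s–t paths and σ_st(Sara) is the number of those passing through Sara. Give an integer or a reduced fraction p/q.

Pairs whose geodesics pass through Sara — Hiro–Giulia: 1/2; Hiro–Bao: 1; Hiro–Tomas: 1; Esperanza–Giulia: 1/3; Esperanza–Bao: 1; Esperanza–Tomas: 1; Zara–Tomas: 2/3; Rhea–Tomas: 1/2.
All other pairs contribute 0.
Summing the contributions gives betweenness(Sara) = 6.

6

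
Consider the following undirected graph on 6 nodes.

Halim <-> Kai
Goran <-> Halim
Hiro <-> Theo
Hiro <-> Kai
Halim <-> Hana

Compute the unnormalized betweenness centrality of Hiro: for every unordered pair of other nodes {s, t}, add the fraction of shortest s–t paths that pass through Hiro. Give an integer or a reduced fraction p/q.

4

Pairs whose geodesics pass through Hiro — Kai–Theo: 1; Theo–Halim: 1; Theo–Goran: 1; Theo–Hana: 1.
All other pairs contribute 0.
Summing the contributions gives betweenness(Hiro) = 4.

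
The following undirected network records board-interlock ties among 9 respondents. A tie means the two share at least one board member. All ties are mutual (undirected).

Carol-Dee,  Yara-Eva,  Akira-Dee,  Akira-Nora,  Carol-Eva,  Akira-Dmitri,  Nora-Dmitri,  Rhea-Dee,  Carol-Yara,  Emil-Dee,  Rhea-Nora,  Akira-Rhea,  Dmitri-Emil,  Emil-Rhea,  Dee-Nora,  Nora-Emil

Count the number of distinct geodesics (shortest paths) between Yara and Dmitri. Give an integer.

3

The shortest distance is 4. The length-4 paths are: Yara–Carol–Dee–Emil–Dmitri; Yara–Carol–Dee–Akira–Dmitri; Yara–Carol–Dee–Nora–Dmitri.
That gives 3 distinct shortest paths.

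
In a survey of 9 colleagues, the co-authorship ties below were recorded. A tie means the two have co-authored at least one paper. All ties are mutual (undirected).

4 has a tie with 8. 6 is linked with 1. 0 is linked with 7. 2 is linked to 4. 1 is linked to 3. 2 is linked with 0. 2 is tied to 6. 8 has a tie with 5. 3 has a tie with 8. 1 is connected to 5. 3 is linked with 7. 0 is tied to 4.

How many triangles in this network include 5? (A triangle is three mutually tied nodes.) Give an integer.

5's neighbors are 1 and 8, but none of them are tied to each other, so no triangle contains 5.

0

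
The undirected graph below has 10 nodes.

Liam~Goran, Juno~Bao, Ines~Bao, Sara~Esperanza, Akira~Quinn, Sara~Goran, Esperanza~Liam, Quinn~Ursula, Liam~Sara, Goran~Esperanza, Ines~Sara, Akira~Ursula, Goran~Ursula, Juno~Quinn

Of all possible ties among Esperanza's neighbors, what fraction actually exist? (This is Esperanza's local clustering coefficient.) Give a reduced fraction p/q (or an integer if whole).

1

Esperanza's neighbors: Goran, Liam, and Sara (k = 3).
Possible neighbor pairs: C(3,2) = 3. Edges among them: Goran–Liam, Goran–Sara, Liam–Sara → e = 3.
Clustering(Esperanza) = 3/3 = 1.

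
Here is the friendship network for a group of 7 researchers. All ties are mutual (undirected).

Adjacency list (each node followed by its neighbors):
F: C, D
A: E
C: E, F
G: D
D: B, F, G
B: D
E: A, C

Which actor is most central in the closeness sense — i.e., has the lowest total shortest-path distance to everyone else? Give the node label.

Farness (sum of distances to all others) for each node — A:20, B:17, C:12, D:12, E:15, F:11, G:17.
The smallest farness is 11, for F, so F has the highest closeness.

F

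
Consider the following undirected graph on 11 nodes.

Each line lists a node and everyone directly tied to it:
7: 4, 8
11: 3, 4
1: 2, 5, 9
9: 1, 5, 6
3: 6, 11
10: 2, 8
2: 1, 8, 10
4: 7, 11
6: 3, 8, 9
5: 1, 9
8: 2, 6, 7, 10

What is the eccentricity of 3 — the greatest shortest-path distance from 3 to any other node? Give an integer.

Distances from 3: 1:3, 2:3, 4:2, 5:3, 6:1, 7:3, 8:2, 9:2, 10:3, 11:1.
The largest is 3 (to 5, 1, 2, 10, and 7), so the eccentricity of 3 is 3.

3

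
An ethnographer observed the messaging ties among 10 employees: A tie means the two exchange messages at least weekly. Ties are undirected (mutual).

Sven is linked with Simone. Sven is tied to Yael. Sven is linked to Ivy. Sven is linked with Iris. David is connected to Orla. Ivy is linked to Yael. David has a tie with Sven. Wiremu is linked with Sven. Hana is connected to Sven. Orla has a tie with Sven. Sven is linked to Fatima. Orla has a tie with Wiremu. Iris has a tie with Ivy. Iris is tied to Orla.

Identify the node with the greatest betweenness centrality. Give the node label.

Unnormalized betweenness of each node: David:0, Fatima:0, Hana:0, Iris:1/2, Ivy:1/2, Orla:3/2, Simone:0, Sven:57/2, Wiremu:0, Yael:0.
Sven has the largest value, 57/2, making it the main broker — the node through which the most shortest paths run.

Sven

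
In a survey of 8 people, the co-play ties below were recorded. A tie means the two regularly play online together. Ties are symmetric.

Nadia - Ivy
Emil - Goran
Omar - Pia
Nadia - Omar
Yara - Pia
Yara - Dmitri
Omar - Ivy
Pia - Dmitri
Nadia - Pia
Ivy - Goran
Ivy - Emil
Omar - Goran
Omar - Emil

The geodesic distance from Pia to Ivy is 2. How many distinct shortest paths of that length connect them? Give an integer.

The shortest distance is 2. The length-2 paths are: Pia–Nadia–Ivy; Pia–Omar–Ivy.
That gives 2 distinct shortest paths.

2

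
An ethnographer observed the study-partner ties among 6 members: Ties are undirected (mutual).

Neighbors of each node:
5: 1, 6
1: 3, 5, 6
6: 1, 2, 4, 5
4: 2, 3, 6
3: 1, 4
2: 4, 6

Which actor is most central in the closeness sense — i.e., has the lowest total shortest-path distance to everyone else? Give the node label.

6

Farness (sum of distances to all others) for each node — 1:7, 2:8, 3:8, 4:7, 5:8, 6:6.
The smallest farness is 6, for 6, so 6 has the highest closeness.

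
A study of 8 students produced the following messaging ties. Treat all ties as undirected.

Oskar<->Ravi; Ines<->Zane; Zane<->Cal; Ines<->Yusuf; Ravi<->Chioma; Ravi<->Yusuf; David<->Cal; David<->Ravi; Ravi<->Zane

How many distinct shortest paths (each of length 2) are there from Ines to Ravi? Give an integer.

The shortest distance is 2. The length-2 paths are: Ines–Zane–Ravi; Ines–Yusuf–Ravi.
That gives 2 distinct shortest paths.

2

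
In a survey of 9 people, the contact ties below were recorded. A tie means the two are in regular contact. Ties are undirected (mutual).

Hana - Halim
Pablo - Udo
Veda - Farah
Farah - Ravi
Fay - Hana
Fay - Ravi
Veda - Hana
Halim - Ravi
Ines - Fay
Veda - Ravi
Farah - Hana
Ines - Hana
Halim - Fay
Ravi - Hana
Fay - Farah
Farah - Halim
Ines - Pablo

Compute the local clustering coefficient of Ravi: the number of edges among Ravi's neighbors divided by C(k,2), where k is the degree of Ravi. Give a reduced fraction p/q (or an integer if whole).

4/5

Ravi's neighbors: Farah, Fay, Halim, Hana, and Veda (k = 5).
Possible neighbor pairs: C(5,2) = 10. Edges among them: Farah–Fay, Farah–Halim, Farah–Hana, Farah–Veda, Fay–Halim, Fay–Hana, Halim–Hana, Hana–Veda → e = 8.
Clustering(Ravi) = 8/10 = 4/5.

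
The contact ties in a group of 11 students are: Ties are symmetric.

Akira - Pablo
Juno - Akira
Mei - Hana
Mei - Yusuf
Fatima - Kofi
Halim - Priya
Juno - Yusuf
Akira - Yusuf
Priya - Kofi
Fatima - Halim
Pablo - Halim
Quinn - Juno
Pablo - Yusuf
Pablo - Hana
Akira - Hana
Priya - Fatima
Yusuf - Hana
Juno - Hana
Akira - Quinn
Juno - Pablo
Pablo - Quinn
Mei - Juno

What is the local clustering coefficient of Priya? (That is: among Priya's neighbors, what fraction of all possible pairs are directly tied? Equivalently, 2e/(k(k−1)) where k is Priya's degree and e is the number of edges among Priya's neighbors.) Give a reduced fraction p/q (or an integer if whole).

Priya's neighbors: Fatima, Halim, and Kofi (k = 3).
Possible neighbor pairs: C(3,2) = 3. Edges among them: Fatima–Halim, Fatima–Kofi → e = 2.
Clustering(Priya) = 2/3.

2/3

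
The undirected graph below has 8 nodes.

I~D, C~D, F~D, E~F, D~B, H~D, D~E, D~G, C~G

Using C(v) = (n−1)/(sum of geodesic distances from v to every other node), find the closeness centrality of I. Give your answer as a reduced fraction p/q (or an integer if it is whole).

7/13

Distances from I: B:2, C:2, D:1, E:2, F:2, G:2, H:2. Sum = 13.
n = 8, so closeness = 7/13.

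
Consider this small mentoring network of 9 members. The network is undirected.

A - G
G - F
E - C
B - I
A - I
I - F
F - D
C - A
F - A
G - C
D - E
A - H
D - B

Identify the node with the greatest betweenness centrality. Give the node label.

A

Unnormalized betweenness of each node: A:61/6, B:5/6, C:10/3, D:4, E:3/2, F:5, G:1/2, H:0, I:11/3.
A has the largest value, 61/6, making it the main broker — the node through which the most shortest paths run.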